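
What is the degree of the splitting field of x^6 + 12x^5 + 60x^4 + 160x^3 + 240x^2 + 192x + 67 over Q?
The degree of the splitting field over Q equals the order of the Galois group, so first determine the group. The polynomial f is an irreducible sextic over Q, so G = Gal(f/Q) is one of the 16 transitive subgroups 6T1, ..., 6T16 of S_6. The discriminant of f is -11337408, which is not a perfect square, so G is not contained in A_6. The transitive groups of degree 6 not contained in A_6 are: C_6 (6T1, order 6), S_3 (6T2, order 6), D_6 (6T3, order 12), C_3 x S_3 (6T5, order 18), A_4 x C_2 (6T6, order 24), S_4 (6T8, order 24), S_3 x S_3 (6T9, order 36), S_4 x C_2 (6T11, order 48), (S_3 x S_3) : C_2 (6T13, order 72), PGL(2,5) (6T14, order 120), S_6 (6T16, order 720). By Dedekind's theorem, for a prime p not dividing disc(f) the degrees of the irreducible factors of f mod p form the cycle type of an element of G. Factoring f modulo the 23 such primes p <= 97 (skipping 2, 3, which divide the discriminant), each new pattern first appears at: mod 5: f = (x^2 + 3)(x^2 + 3x + 4)(x^2 + 4x + 1), pattern 2+2+2; mod 7: f = (x^3 + 6x^2 + 5x + 3)(x^3 + 6x^2 + 5x + 6), pattern 3+3; mod 61: f = (x + 5)(x + 21)(x + 24)(x + 41)(x + 44)(x + 60), pattern 1+1+1+1+1+1. No other pattern occurs in this range, so the set of observed cycle types is {2+2+2, 3+3, 1+1+1+1+1+1}. The candidates containing elements of all these cycle types are C_6 (6T1) of order 6, S_3 (6T2) of order 6, D_6 (6T3) of order 12, C_3 x S_3 (6T5) of order 18, A_4 x C_2 (6T6) of order 24, S_4 (6T8) of order 24, S_3 x S_3 (6T9) of order 36, S_4 x C_2 (6T11) of order 48, (S_3 x S_3) : C_2 (6T13) of order 72, PGL(2,5) (6T14) of order 120, S_6 (6T16) of order 720; the others are excluded. The observed types are precisely the cycle types that occur in S_3 (6T2). Each of the other remaining candidates has further cycle types, and by the Chebotarev density theorem the matching factorization patterns would occur for a proportion of primes equal to their share of the group: C_6 (6T1) additionally contains elements of type 6 (2 of its 6 elements, about 33% of primes); D_6 (6T3) additionally contains elements of type 6, 2+2+1+1 (5 of its 12 elements, about 42% of primes); C_3 x S_3 (6T5) additionally contains elements of type 6, 3+1+1+1 (10 of its 18 elements, about 56% of primes); A_4 x C_2 (6T6) additionally contains elements of type 6, 2+2+1+1, 2+1+1+1+1 (14 of its 24 elements, about 58% of primes); S_4 (6T8) additionally contains elements of type 4+1+1, 2+2+1+1 (9 of its 24 elements, about 38% of primes); S_3 x S_3 (6T9) additionally contains elements of type 6, 3+1+1+1, 2+2+1+1 (25 of its 36 elements, about 69% of primes); S_4 x C_2 (6T11) additionally contains elements of type 6, 4+2, 4+1+1, 2+2+1+1, 2+1+1+1+1 (32 of its 48 elements, about 67% of primes); (S_3 x S_3) : C_2 (6T13) additionally contains elements of type 6, 4+2, 3+2+1, 3+1+1+1, 2+2+1+1, 2+1+1+1+1 (61 of its 72 elements, about 85% of primes); PGL(2,5) (6T14) additionally contains elements of type 6, 5+1, 4+1+1, 2+2+1+1 (89 of its 120 elements, about 74% of primes); S_6 (6T16) additionally contains elements of type 6, 5+1, 4+2, 4+1+1, 3+2+1, 3+1+1+1, 2+2+1+1, 2+1+1+1+1 (664 of its 720 elements, about 92% of primes). None of the 23 primes tested shows any such pattern (for each of these groups the chance of that is below 10^-4), which rules them out. Hence G = S_3 (6T2), of order 6. The Galois group S_3 (6T2) has order 6, so the splitting field has degree 6 over Q.

6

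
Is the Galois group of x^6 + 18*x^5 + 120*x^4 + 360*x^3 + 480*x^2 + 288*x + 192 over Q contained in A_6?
No

The polynomial is irreducible of degree 6 over Q. Its discriminant is -37572373905408, which is not a perfect square. A Galois group lies in the alternating group exactly when the discriminant is a square in Q, so the Galois group (S_3) is not contained in A_6.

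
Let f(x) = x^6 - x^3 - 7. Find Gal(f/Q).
The polynomial f is an irreducible sextic over Q, so G = Gal(f/Q) is one of the 16 transitive subgroups 6T1, ..., 6T16 of S_6. The discriminant of f is 871199469, which is not a perfect square, so G is not contained in A_6. The transitive groups of degree 6 not contained in A_6 are: C_6 (6T1, order 6), S_3 (6T2, order 6), D_6 (6T3, order 12), C_3 x S_3 (6T5, order 18), A_4 x C_2 (6T6, order 24), S_4 (6T8, order 24), S_3 x S_3 (6T9, order 36), S_4 x C_2 (6T11, order 48), (S_3 x S_3) : C_2 (6T13, order 72), PGL(2,5) (6T14, order 120), S_6 (6T16, order 720). By Dedekind's theorem, for a prime p not dividing disc(f) the degrees of the irreducible factors of f mod p form the cycle type of an element of G. Factoring f modulo the 16 such primes p <= 67 (skipping 3, 7, 29, which divide the discriminant), each new pattern first appears at: mod 2: f = (x^6 + x^3 + 1), pattern 6; mod 5: f = (x + 1)(x + 2)(x^2 + 3x + 4)(x^2 + 4x + 1), pattern 2+2+1+1; mod 13: f = (x + 2)(x + 5)(x + 6)(x^3 + 4), pattern 3+1+1+1; mod 19: f = (x^2 + 10x + 15)(x^2 + 13x + 13)(x^2 + 15x + 10), pattern 2+2+2; mod 67: f = (x^3 + 18)(x^3 + 48), pattern 3+3. No other pattern occurs in this range, so the set of observed cycle types is {6, 2+2+1+1, 3+1+1+1, 2+2+2, 3+3}. The candidates containing elements of all these cycle types are S_3 x S_3 (6T9) of order 36, (S_3 x S_3) : C_2 (6T13) of order 72, S_6 (6T16) of order 720; the others are excluded. The observed types are precisely the cycle types that occur in S_3 x S_3 (6T9) (apart from the identity). Each of the other remaining candidates has further cycle types, and by the Chebotarev density theorem the matching factorization patterns would occur for a proportion of primes equal to their share of the group: (S_3 x S_3) : C_2 (6T13) additionally contains elements of type 4+2, 3+2+1, 2+1+1+1+1 (36 of its 72 elements, about 50% of primes); S_6 (6T16) additionally contains elements of type 5+1, 4+2, 4+1+1, 3+2+1, 2+1+1+1+1 (459 of its 720 elements, about 64% of primes). None of the 16 primes tested shows any such pattern (for each of these groups the chance of that is below 10^-4), which rules them out. Hence G = S_3 x S_3 (6T9), of order 36.

S_3 x S_3 (order 36)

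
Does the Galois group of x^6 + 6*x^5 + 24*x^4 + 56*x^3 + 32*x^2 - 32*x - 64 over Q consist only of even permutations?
The polynomial is irreducible of degree 6 over Q. Its discriminant is 870211913777152, which is not a perfect square. A Galois group lies in the alternating group exactly when the discriminant is a square in Q, so the Galois group (S_4) is not contained in A_6.

No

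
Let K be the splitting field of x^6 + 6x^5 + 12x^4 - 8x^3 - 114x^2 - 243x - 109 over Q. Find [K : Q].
36

The degree of the splitting field over Q equals the order of the Galois group, so first determine the group. The polynomial f is an irreducible sextic over Q, so G = Gal(f/Q) is one of the 16 transitive subgroups 6T1, ..., 6T16 of S_6. The discriminant of f is 1656708629428629, which is not a perfect square, so G is not contained in A_6. The transitive groups of degree 6 not contained in A_6 are: C_6 (6T1, order 6), S_3 (6T2, order 6), D_6 (6T3, order 12), C_3 x S_3 (6T5, order 18), A_4 x C_2 (6T6, order 24), S_4 (6T8, order 24), S_3 x S_3 (6T9, order 36), S_4 x C_2 (6T11, order 48), (S_3 x S_3) : C_2 (6T13, order 72), PGL(2,5) (6T14, order 120), S_6 (6T16, order 720). By Dedekind's theorem, for a prime p not dividing disc(f) the degrees of the irreducible factors of f mod p form the cycle type of an element of G. Factoring f modulo the 16 such primes p <= 67 (skipping 3, 7, 29, which divide the discriminant), each new pattern first appears at: mod 2: f = (x^6 + x + 1), pattern 6; mod 5: f = (x + 1)(x + 4)(x^2 + 2x + 4)(x^2 + 4x + 1), pattern 2+2+1+1; mod 13: f = (x + 7)(x + 10)(x + 12)(x^3 + 3x^2 + 2x + 1), pattern 3+1+1+1; mod 19: f = (x^2 + 2x + 18)(x^2 + 5x + 17)(x^2 + 18x + 12), pattern 2+2+2; mod 67: f = (x^3 + 3x^2 + 13x + 33)(x^3 + 3x^2 + 57x + 17), pattern 3+3. No other pattern occurs in this range, so the set of observed cycle types is {6, 2+2+1+1, 3+1+1+1, 2+2+2, 3+3}. The candidates containing elements of all these cycle types are S_3 x S_3 (6T9) of order 36, (S_3 x S_3) : C_2 (6T13) of order 72, S_6 (6T16) of order 720; the others are excluded. The observed types are precisely the cycle types that occur in S_3 x S_3 (6T9) (apart from the identity). Each of the other remaining candidates has further cycle types, and by the Chebotarev density theorem the matching factorization patterns would occur for a proportion of primes equal to their share of the group: (S_3 x S_3) : C_2 (6T13) additionally contains elements of type 4+2, 3+2+1, 2+1+1+1+1 (36 of its 72 elements, about 50% of primes); S_6 (6T16) additionally contains elements of type 5+1, 4+2, 4+1+1, 3+2+1, 2+1+1+1+1 (459 of its 720 elements, about 64% of primes). None of the 16 primes tested shows any such pattern (for each of these groups the chance of that is below 10^-4), which rules them out. Hence G = S_3 x S_3 (6T9), of order 36. The Galois group S_3 x S_3 (6T9) has order 36, so the splitting field has degree 36 over Q.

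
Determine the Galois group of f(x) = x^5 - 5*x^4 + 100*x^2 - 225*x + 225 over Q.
The polynomial f is an irreducible quintic over Q, so G = Gal(f/Q) is a transitive subgroup of S_5: one of C_5 (5T1, order 5), D_5 (5T2, order 10), F_20 (5T3, order 20), A_5 (5T4, order 60) or S_5 (5T5, order 120). The discriminant of f is 23040000000000 = 4800000^2, a perfect square, so G is contained in A_5. The transitive groups of degree 5 contained in A_5 are: C_5 (5T1, order 5), D_5 (5T2, order 10), A_5 (5T4, order 60). By Dedekind's theorem, for a prime p not dividing disc(f) the degrees of the irreducible factors of f mod p form the cycle type of an element of G. Factoring f modulo the 23 such primes p <= 101 (skipping 2, 3, 5, which divide the discriminant), each new pattern first appears at: mod 7: f = (x^5 + 2x^4 + 2x^2 + 6x + 1), pattern 5; mod 17: f = (x + 1)(x^2 + 12x + 12)(x^2 + 16x + 6), pattern 2+2+1. No other pattern occurs in this range, so the set of observed cycle types is {5, 2+2+1}. The candidates containing elements of all these cycle types are D_5 (5T2) of order 10, A_5 (5T4) of order 60; the others are excluded. The observed types are precisely the cycle types that occur in D_5 (5T2) (apart from the identity). Each of the other remaining candidates has further cycle types, and by the Chebotarev density theorem the matching factorization patterns would occur for a proportion of primes equal to their share of the group: A_5 (5T4) additionally contains elements of type 3+1+1 (20 of its 60 elements, about 33% of primes). None of the 23 primes tested shows any such pattern (for each of these groups the chance of that is below 10^-4), which rules them out. Hence G = D_5 (5T2), of order 10.

5T2: D_5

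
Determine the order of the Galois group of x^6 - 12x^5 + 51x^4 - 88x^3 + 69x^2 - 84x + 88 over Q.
The degree of the splitting field over Q equals the order of the Galois group, so first determine the group. The polynomial f is an irreducible sextic over Q, so G = Gal(f/Q) is one of the 16 transitive subgroups 6T1, ..., 6T16 of S_6. The discriminant of f is 17714700000000, which is not a perfect square, so G is not contained in A_6. The transitive groups of degree 6 not contained in A_6 are: C_6 (6T1, order 6), S_3 (6T2, order 6), D_6 (6T3, order 12), C_3 x S_3 (6T5, order 18), A_4 x C_2 (6T6, order 24), S_4 (6T8, order 24), S_3 x S_3 (6T9, order 36), S_4 x C_2 (6T11, order 48), (S_3 x S_3) : C_2 (6T13, order 72), PGL(2,5) (6T14, order 120), S_6 (6T16, order 720). By Dedekind's theorem, for a prime p not dividing disc(f) the degrees of the irreducible factors of f mod p form the cycle type of an element of G. Factoring f modulo the 79 such primes p <= 421 (skipping 2, 3, 5, which divide the discriminant), each new pattern first appears at: mod 7: f = (x^6 + 2x^5 + 2x^4 + 3x^3 + 6x^2 + 4), pattern 6; mod 11: f = (x)(x + 7)(x^2 + 5x + 2)(x^2 + 9x + 5), pattern 2+2+1+1; mod 13: f = (x^3 + 6x^2 + 12x + 4)(x^3 + 8x^2 + 4x + 9), pattern 3+3; mod 17: f = (x^2 + 4x + 14)(x^2 + 5x + 12)(x^2 + 13x + 7), pattern 2+2+2; mod 61: f = (x + 4)(x + 16)(x + 23)(x + 34)(x + 41)(x + 53), pattern 1+1+1+1+1+1. No other pattern occurs in this range, so the set of observed cycle types is {6, 2+2+1+1, 3+3, 2+2+2, 1+1+1+1+1+1}. The candidates containing elements of all these cycle types are D_6 (6T3) of order 12, A_4 x C_2 (6T6) of order 24, S_3 x S_3 (6T9) of order 36, S_4 x C_2 (6T11) of order 48, (S_3 x S_3) : C_2 (6T13) of order 72, PGL(2,5) (6T14) of order 120, S_6 (6T16) of order 720; the others are excluded. The observed types are precisely the cycle types that occur in D_6 (6T3). Each of the other remaining candidates has further cycle types, and by the Chebotarev density theorem the matching factorization patterns would occur for a proportion of primes equal to their share of the group: A_4 x C_2 (6T6) additionally contains elements of type 2+1+1+1+1 (3 of its 24 elements, about 12% of primes); S_3 x S_3 (6T9) additionally contains elements of type 3+1+1+1 (4 of its 36 elements, about 11% of primes); S_4 x C_2 (6T11) additionally contains elements of type 4+2, 4+1+1, 2+1+1+1+1 (15 of its 48 elements, about 31% of primes); (S_3 x S_3) : C_2 (6T13) additionally contains elements of type 4+2, 3+2+1, 3+1+1+1, 2+1+1+1+1 (40 of its 72 elements, about 56% of primes); PGL(2,5) (6T14) additionally contains elements of type 5+1, 4+1+1 (54 of its 120 elements, about 45% of primes); S_6 (6T16) additionally contains elements of type 5+1, 4+2, 4+1+1, 3+2+1, 3+1+1+1, 2+1+1+1+1 (499 of its 720 elements, about 69% of primes). None of the 79 primes tested shows any such pattern (for each of these groups the chance of that is below 10^-4), which rules them out. Hence G = D_6 (6T3), of order 12. The Galois group D_6 (6T3) has order 12, so the splitting field has degree 12 over Q.

12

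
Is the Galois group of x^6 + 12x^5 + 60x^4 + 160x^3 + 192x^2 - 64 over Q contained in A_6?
No

The polynomial is irreducible of degree 6 over Q. Its discriminant is -450868486864896, which is not a perfect square. A Galois group lies in the alternating group exactly when the discriminant is a square in Q, so the Galois group (A_4 x C_2) is not contained in A_6.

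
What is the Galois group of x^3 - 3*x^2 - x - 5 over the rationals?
3T2: S_3

The polynomial is an irreducible cubic over Q and its discriminant is -1472, which is not a perfect square. For an irreducible cubic, a non-square discriminant gives Galois group S_3.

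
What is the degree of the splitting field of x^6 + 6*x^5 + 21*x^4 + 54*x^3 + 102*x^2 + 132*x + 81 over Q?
The degree of the splitting field over Q equals the order of the Galois group, so first determine the group. The polynomial f is an irreducible sextic over Q, so G = Gal(f/Q) is one of the 16 transitive subgroups 6T1, ..., 6T16 of S_6. The discriminant of f is -1024192512, which is not a perfect square, so G is not contained in A_6. The transitive groups of degree 6 not contained in A_6 are: C_6 (6T1, order 6), S_3 (6T2, order 6), D_6 (6T3, order 12), C_3 x S_3 (6T5, order 18), A_4 x C_2 (6T6, order 24), S_4 (6T8, order 24), S_3 x S_3 (6T9, order 36), S_4 x C_2 (6T11, order 48), (S_3 x S_3) : C_2 (6T13, order 72), PGL(2,5) (6T14, order 120), S_6 (6T16, order 720). By Dedekind's theorem, for a prime p not dividing disc(f) the degrees of the irreducible factors of f mod p form the cycle type of an element of G. Factoring f modulo the 21 such primes p <= 89 (skipping 2, 3, 7, which divide the discriminant), each new pattern first appears at: mod 5: f = (x^6 + x^5 + x^4 + 4x^3 + 2x^2 + 2x + 1), pattern 6; mod 11: f = (x + 6)(x^5 + 10x^3 + 5x^2 + 6x + 8), pattern 5+1; mod 13: f = (x + 1)(x + 3)(x^4 + 2x^3 + 10x^2 + 8x + 1), pattern 4+1+1; mod 23: f = (x + 5)(x + 11)(x^2 + 2x + 4)(x^2 + 11x + 8), pattern 2+2+1+1; mod 43: f = (x^3 + 22x^2 + 25x + 24)(x^3 + 27x^2 + 4x + 41), pattern 3+3; mod 61: f = (x^2 + 21x + 42)(x^2 + 47x + 20)(x^2 + 60x + 16), pattern 2+2+2. No other pattern occurs in this range, so the set of observed cycle types is {6, 5+1, 4+1+1, 2+2+1+1, 3+3, 2+2+2}. The candidates containing elements of all these cycle types are PGL(2,5) (6T14) of order 120, S_6 (6T16) of order 720; the others are excluded. The observed types are precisely the cycle types that occur in PGL(2,5) (6T14) (apart from the identity). Each of the other remaining candidates has further cycle types, and by the Chebotarev density theorem the matching factorization patterns would occur for a proportion of primes equal to their share of the group: S_6 (6T16) additionally contains elements of type 4+2, 3+2+1, 3+1+1+1, 2+1+1+1+1 (265 of its 720 elements, about 37% of primes). None of the 21 primes tested shows any such pattern (for each of these groups the chance of that is below 10^-4), which rules them out. Hence G = PGL(2,5) (6T14), of order 120. The Galois group PGL(2,5) (6T14) has order 120, so the splitting field has degree 120 over Q.

120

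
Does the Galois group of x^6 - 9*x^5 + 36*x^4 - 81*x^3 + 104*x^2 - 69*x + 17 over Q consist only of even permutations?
The polynomial is irreducible of degree 6 over Q. Its discriminant is 810448, which is not a perfect square. A Galois group lies in the alternating group exactly when the discriminant is a square in Q, so the Galois group (S_4) is not contained in A_6.

No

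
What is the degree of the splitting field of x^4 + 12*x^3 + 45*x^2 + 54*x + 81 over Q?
The degree of the splitting field over Q equals the order of the Galois group, so first determine the group. The polynomial is an irreducible quartic over Q and its discriminant is 76527504 = 8748^2, a perfect square, so the Galois group is contained in A_4. The resolvent cubic y^3 - 45*y^2 + 324*y splits completely over Q, which gives the Klein four-group V_4. The Galois group V_4 (4T2) has order 4, so the splitting field has degree 4 over Q.

4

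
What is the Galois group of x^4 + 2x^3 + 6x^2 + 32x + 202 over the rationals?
The polynomial is an irreducible quartic over Q and its discriminant is 1666598976 = 40824^2, a perfect square, so the Galois group is contained in A_4. The resolvent cubic y^3 - 6*y^2 - 744*y + 3016 is irreducible over Q. An irreducible resolvent with square discriminant gives A_4.

4T4: A_4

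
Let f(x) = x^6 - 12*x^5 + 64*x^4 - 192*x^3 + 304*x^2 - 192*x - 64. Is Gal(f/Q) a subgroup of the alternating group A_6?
The polynomial is irreducible of degree 6 over Q. Its discriminant is 164995463643136 = 12845056^2, a perfect square. A Galois group lies in the alternating group exactly when the discriminant is a square in Q, so the Galois group (A_4) is contained in A_6.

Yes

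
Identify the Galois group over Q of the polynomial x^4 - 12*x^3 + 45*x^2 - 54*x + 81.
The polynomial is an irreducible quartic over Q and its discriminant is 76527504 = 8748^2, a perfect square, so the Galois group is contained in A_4. The resolvent cubic y^3 - 45*y^2 + 324*y splits completely over Q, which gives the Klein four-group V_4.

V_4, the Klein four-group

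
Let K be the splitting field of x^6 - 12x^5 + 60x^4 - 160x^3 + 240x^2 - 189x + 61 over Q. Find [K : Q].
The degree of the splitting field over Q equals the order of the Galois group, so first determine the group. The polynomial f is an irreducible sextic over Q, so G = Gal(f/Q) is one of the 16 transitive subgroups 6T1, ..., 6T16 of S_6. The discriminant of f is -9059283, which is not a perfect square, so G is not contained in A_6. The transitive groups of degree 6 not contained in A_6 are: C_6 (6T1, order 6), S_3 (6T2, order 6), D_6 (6T3, order 12), C_3 x S_3 (6T5, order 18), A_4 x C_2 (6T6, order 24), S_4 (6T8, order 24), S_3 x S_3 (6T9, order 36), S_4 x C_2 (6T11, order 48), (S_3 x S_3) : C_2 (6T13, order 72), PGL(2,5) (6T14, order 120), S_6 (6T16, order 720). By Dedekind's theorem, for a prime p not dividing disc(f) the degrees of the irreducible factors of f mod p form the cycle type of an element of G. Factoring f modulo the 28 such primes p <= 127 (skipping 3, 17, 43, which divide the discriminant), each new pattern first appears at: mod 2: f = (x^6 + x + 1), pattern 6; mod 7: f = (x + 4)(x^2 + 6x + 4)(x^3 + 6x^2 + 6), pattern 3+2+1; mod 11: f = (x^2 + 9x + 2)(x^4 + x^3 + 5x^2 + 2x + 3), pattern 4+2; mod 13: f = (x + 3)(x + 8)(x^2 + 6x + 3)(x^2 + 10x + 5), pattern 2+2+1+1; mod 61: f = (x)(x + 2)(x + 8)(x + 19)(x^2 + 20x + 6), pattern 2+1+1+1+1; mod 97: f = (x + 8)(x + 10)(x + 47)(x^3 + 20x^2 + 65x + 10), pattern 3+1+1+1; mod 113: f = (x^2 + 6)(x^2 + 41x + 19)(x^2 + 60x + 61), pattern 2+2+2; mod 127: f = (x^3 + 33x^2 + x + 91)(x^3 + 82x^2 + 20x + 23), pattern 3+3. No other pattern occurs in this range, so the set of observed cycle types is {6, 3+2+1, 4+2, 2+2+1+1, 2+1+1+1+1, 3+1+1+1, 2+2+2, 3+3}. The candidates containing elements of all these cycle types are (S_3 x S_3) : C_2 (6T13) of order 72, S_6 (6T16) of order 720; the others are excluded. The observed types are precisely the cycle types that occur in (S_3 x S_3) : C_2 (6T13) (apart from the identity). Each of the other remaining candidates has further cycle types, and by the Chebotarev density theorem the matching factorization patterns would occur for a proportion of primes equal to their share of the group: S_6 (6T16) additionally contains elements of type 5+1, 4+1+1 (234 of its 720 elements, about 32% of primes). None of the 28 primes tested shows any such pattern (for each of these groups the chance of that is below 10^-4), which rules them out. Hence G = (S_3 x S_3) : C_2 (6T13), of order 72. The Galois group (S_3 x S_3) : C_2 (6T13) has order 72, so the splitting field has degree 72 over Q.

72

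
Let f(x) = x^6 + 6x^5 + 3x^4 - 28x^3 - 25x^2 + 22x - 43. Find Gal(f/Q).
S_4 (order 24)

The polynomial f is an irreducible sextic over Q, so G = Gal(f/Q) is one of the 16 transitive subgroups 6T1, ..., 6T16 of S_6. The discriminant of f is 36352603193344 = 6029312^2, a perfect square, so G is contained in A_6. The transitive groups of degree 6 contained in A_6 are: A_4 (6T4, order 12), S_4 (6T7, order 24), (C_3 x C_3) : C_4 (6T10, order 36), PSL(2,5) (6T12, order 60), A_6 (6T15, order 360). By Dedekind's theorem, for a prime p not dividing disc(f) the degrees of the irreducible factors of f mod p form the cycle type of an element of G. Factoring f modulo the 79 such primes p <= 419 (skipping 2, 23, which divide the discriminant), each new pattern first appears at: mod 3: f = (x^3 + x^2 + x + 2)(x^3 + 2x^2 + 1), pattern 3+3; mod 5: f = (x^2 + 2x + 4)(x^4 + 4x^3 + x^2 + 4x + 3), pattern 4+2; mod 19: f = (x + 4)(x + 17)(x^2 + 9)(x^2 + 4x + 13), pattern 2+2+1+1; mod 223: f = (x + 17)(x + 18)(x + 60)(x + 165)(x + 207)(x + 208), pattern 1+1+1+1+1+1. No other pattern occurs in this range, so the set of observed cycle types is {3+3, 4+2, 2+2+1+1, 1+1+1+1+1+1}. The candidates containing elements of all these cycle types are S_4 (6T7) of order 24, (C_3 x C_3) : C_4 (6T10) of order 36, A_6 (6T15) of order 360; the others are excluded. The observed types are precisely the cycle types that occur in S_4 (6T7). Each of the other remaining candidates has further cycle types, and by the Chebotarev density theorem the matching factorization patterns would occur for a proportion of primes equal to their share of the group: (C_3 x C_3) : C_4 (6T10) additionally contains elements of type 3+1+1+1 (4 of its 36 elements, about 11% of primes); A_6 (6T15) additionally contains elements of type 5+1, 3+1+1+1 (184 of its 360 elements, about 51% of primes). None of the 79 primes tested shows any such pattern (for each of these groups the chance of that is below 10^-4), which rules them out. Hence G = S_4 (6T7), of order 24.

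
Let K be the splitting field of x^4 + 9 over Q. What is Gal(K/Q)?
The polynomial is an irreducible quartic over Q and its discriminant is 186624 = 432^2, a perfect square, so the Galois group is contained in A_4. The resolvent cubic y^3 - 36*y splits completely over Q, which gives the Klein four-group V_4.

V_4, the Klein four-group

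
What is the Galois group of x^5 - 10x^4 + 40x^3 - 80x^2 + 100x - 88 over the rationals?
A_5

The polynomial f is an irreducible quintic over Q, so G = Gal(f/Q) is a transitive subgroup of S_5: one of C_5 (5T1, order 5), D_5 (5T2, order 10), F_20 (5T3, order 20), A_5 (5T4, order 60) or S_5 (5T5, order 120). The discriminant of f is 1024000000 = 32000^2, a perfect square, so G is contained in A_5. The transitive groups of degree 5 contained in A_5 are: C_5 (5T1, order 5), D_5 (5T2, order 10), A_5 (5T4, order 60). By Dedekind's theorem, for a prime p not dividing disc(f) the degrees of the irreducible factors of f mod p form the cycle type of an element of G. Factoring f modulo the 2 such primes p <= 7 (skipping 2, 5, which divide the discriminant), each new pattern first appears at: mod 3: f = (x^5 + 2x^4 + x^3 + x^2 + x + 2), pattern 5; mod 7: f = (x + 2)(x + 3)(x^3 + 6x^2 + 4x + 4), pattern 3+1+1. No other pattern occurs in this range, so the set of observed cycle types is {5, 3+1+1}. Among the candidates above, the only group containing elements of all these cycle types is A_5 (5T4) — each of C_5 (5T1), D_5 (5T2) lacks at least one of them. Hence G = A_5 (5T4), of order 60.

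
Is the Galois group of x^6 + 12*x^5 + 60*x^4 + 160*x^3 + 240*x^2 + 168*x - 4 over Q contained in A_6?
Yes

The polynomial is irreducible of degree 6 over Q. Its discriminant is 746496000000 = 864000^2, a perfect square. A Galois group lies in the alternating group exactly when the discriminant is a square in Q, so the Galois group (A_6) is contained in A_6.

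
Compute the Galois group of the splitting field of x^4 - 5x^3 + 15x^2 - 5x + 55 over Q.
The polynomial is an irreducible quartic over Q and its discriminant is 66430125, which is not a perfect square, so the Galois group is not contained in A_4. The resolvent cubic y^3 - 15*y^2 - 195*y + 1900 has exactly one rational root, so the Galois group is C_4 or D_4. The quartic becomes reducible over Q(sqrt(disc)), so the group is C_4.

C_4 (also written C4)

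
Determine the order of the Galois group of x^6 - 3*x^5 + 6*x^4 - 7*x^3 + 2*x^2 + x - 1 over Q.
The degree of the splitting field over Q equals the order of the Galois group, so first determine the group. The polynomial f is an irreducible sextic over Q, so G = Gal(f/Q) is one of the 16 transitive subgroups 6T1, ..., 6T16 of S_6. The discriminant of f is 810448, which is not a perfect square, so G is not contained in A_6. The transitive groups of degree 6 not contained in A_6 are: C_6 (6T1, order 6), S_3 (6T2, order 6), D_6 (6T3, order 12), C_3 x S_3 (6T5, order 18), A_4 x C_2 (6T6, order 24), S_4 (6T8, order 24), S_3 x S_3 (6T9, order 36), S_4 x C_2 (6T11, order 48), (S_3 x S_3) : C_2 (6T13, order 72), PGL(2,5) (6T14, order 120), S_6 (6T16, order 720). By Dedekind's theorem, for a prime p not dividing disc(f) the degrees of the irreducible factors of f mod p form the cycle type of an element of G. Factoring f modulo the 22 such primes p <= 89 (skipping 2, 37, which divide the discriminant), each new pattern first appears at: mod 3: f = (x^3 + x^2 + x + 2)(x^3 + 2x^2 + 1), pattern 3+3; mod 5: f = (x^2 + 3)(x^2 + 3x + 4)(x^2 + 4x + 2), pattern 2+2+2; mod 17: f = (x + 1)(x + 15)(x^4 + 15x^3 + 6x^2 + 12x + 9), pattern 4+1+1; mod 67: f = (x + 4)(x + 62)(x^2 + 66x + 40)(x^2 + 66x + 50), pattern 2+2+1+1. No other pattern occurs in this range, so the set of observed cycle types is {3+3, 2+2+2, 4+1+1, 2+2+1+1}. The candidates containing elements of all these cycle types are S_4 (6T8) of order 24, S_4 x C_2 (6T11) of order 48, PGL(2,5) (6T14) of order 120, S_6 (6T16) of order 720; the others are excluded. The observed types are precisely the cycle types that occur in S_4 (6T8) (apart from the identity). Each of the other remaining candidates has further cycle types, and by the Chebotarev density theorem the matching factorization patterns would occur for a proportion of primes equal to their share of the group: S_4 x C_2 (6T11) additionally contains elements of type 6, 4+2, 2+1+1+1+1 (17 of its 48 elements, about 35% of primes); PGL(2,5) (6T14) additionally contains elements of type 6, 5+1 (44 of its 120 elements, about 37% of primes); S_6 (6T16) additionally contains elements of type 6, 5+1, 4+2, 3+2+1, 3+1+1+1, 2+1+1+1+1 (529 of its 720 elements, about 73% of primes). None of the 22 primes tested shows any such pattern (for each of these groups the chance of that is below 10^-4), which rules them out. Hence G = S_4 (6T8), of order 24. The Galois group S_4 (6T8) has order 24, so the splitting field has degree 24 over Q.

24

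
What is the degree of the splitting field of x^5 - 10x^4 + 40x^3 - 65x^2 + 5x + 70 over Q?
The degree of the splitting field over Q equals the order of the Galois group, so first determine the group. The polynomial f is an irreducible quintic over Q, so G = Gal(f/Q) is a transitive subgroup of S_5: one of C_5 (5T1, order 5), D_5 (5T2, order 10), F_20 (5T3, order 20), A_5 (5T4, order 60) or S_5 (5T5, order 120). The discriminant of f is 425503125, which is not a perfect square, so G is not contained in A_5. The transitive groups of degree 5 not contained in A_5 are: F_20 (5T3, order 20), S_5 (5T5, order 120). By Dedekind's theorem, for a prime p not dividing disc(f) the degrees of the irreducible factors of f mod p form the cycle type of an element of G. Factoring f modulo the 18 such primes p <= 73 (skipping 3, 5, 41, which divide the discriminant), each new pattern first appears at: mod 2: f = (x)(x^4 + x + 1), pattern 4+1; mod 11: f = (x^5 + x^4 + 7x^3 + x^2 + 5x + 4), pattern 5; mod 19: f = (x + 13)(x^2 + 4x + 15)(x^2 + 11x + 14), pattern 2+2+1. No other pattern occurs in this range, so the set of observed cycle types is {4+1, 5, 2+2+1}. The candidates containing elements of all these cycle types are F_20 (5T3) of order 20, S_5 (5T5) of order 120; the others are excluded. The observed types are precisely the cycle types that occur in F_20 (5T3) (apart from the identity). Each of the other remaining candidates has further cycle types, and by the Chebotarev density theorem the matching factorization patterns would occur for a proportion of primes equal to their share of the group: S_5 (5T5) additionally contains elements of type 3+2, 3+1+1, 2+1+1+1 (50 of its 120 elements, about 42% of primes). None of the 18 primes tested shows any such pattern (for each of these groups the chance of that is below 10^-4), which rules them out. Hence G = F_20 (5T3), of order 20. The Galois group F_20 (5T3) has order 20, so the splitting field has degree 20 over Q.

20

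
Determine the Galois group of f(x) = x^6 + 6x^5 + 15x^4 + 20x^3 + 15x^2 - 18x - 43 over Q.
A_6 (also written A6)

The polynomial f is an irreducible sextic over Q, so G = Gal(f/Q) is one of the 16 transitive subgroups 6T1, ..., 6T16 of S_6. The discriminant of f is 746496000000 = 864000^2, a perfect square, so G is contained in A_6. The transitive groups of degree 6 contained in A_6 are: A_4 (6T4, order 12), S_4 (6T7, order 24), (C_3 x C_3) : C_4 (6T10, order 36), PSL(2,5) (6T12, order 60), A_6 (6T15, order 360). By Dedekind's theorem, for a prime p not dividing disc(f) the degrees of the irreducible factors of f mod p form the cycle type of an element of G. Factoring f modulo the 6 such primes p <= 23 (skipping 2, 3, 5, which divide the discriminant), each new pattern first appears at: mod 7: f = (x + 5)(x^5 + x^4 + 3x^3 + 5x^2 + 4x + 4), pattern 5+1; mod 23: f = (x + 3)(x + 12)(x + 17)(x^3 + 20x^2 + 4x + 15), pattern 3+1+1+1. No other pattern occurs in this range, so the set of observed cycle types is {5+1, 3+1+1+1}. Among the candidates above, the only group containing elements of all these cycle types is A_6 (6T15) — each of A_4 (6T4), S_4 (6T7), (C_3 x C_3) : C_4 (6T10), PSL(2,5) (6T12) lacks at least one of them. Hence G = A_6 (6T15), of order 360.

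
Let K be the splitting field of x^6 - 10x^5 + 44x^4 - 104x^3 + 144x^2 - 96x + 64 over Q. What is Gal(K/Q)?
The polynomial f is an irreducible sextic over Q, so G = Gal(f/Q) is one of the 16 transitive subgroups 6T1, ..., 6T16 of S_6. The discriminant of f is -18046378835968, which is not a perfect square, so G is not contained in A_6. The transitive groups of degree 6 not contained in A_6 are: C_6 (6T1, order 6), S_3 (6T2, order 6), D_6 (6T3, order 12), C_3 x S_3 (6T5, order 18), A_4 x C_2 (6T6, order 24), S_4 (6T8, order 24), S_3 x S_3 (6T9, order 36), S_4 x C_2 (6T11, order 48), (S_3 x S_3) : C_2 (6T13, order 72), PGL(2,5) (6T14, order 120), S_6 (6T16, order 720). By Dedekind's theorem, for a prime p not dividing disc(f) the degrees of the irreducible factors of f mod p form the cycle type of an element of G. Factoring f modulo the 37 such primes p <= 167 (skipping 2, 7, which divide the discriminant), each new pattern first appears at: mod 3: f = (x^6 + 2x^5 + 2x^4 + x^3 + 1), pattern 6; mod 11: f = (x^3 + 4x^2 + 10x + 3)(x^3 + 8x^2 + 2x + 3), pattern 3+3; mod 13: f = (x^2 + 2x + 9)(x^2 + 6x + 1)(x^2 + 8x + 10), pattern 2+2+2; mod 29: f = (x + 6)(x + 8)(x + 10)(x + 13)(x + 16)(x + 24), pattern 1+1+1+1+1+1. No other pattern occurs in this range, so the set of observed cycle types is {6, 3+3, 2+2+2, 1+1+1+1+1+1}. The candidates containing elements of all these cycle types are C_6 (6T1) of order 6, D_6 (6T3) of order 12, C_3 x S_3 (6T5) of order 18, A_4 x C_2 (6T6) of order 24, S_3 x S_3 (6T9) of order 36, S_4 x C_2 (6T11) of order 48, (S_3 x S_3) : C_2 (6T13) of order 72, PGL(2,5) (6T14) of order 120, S_6 (6T16) of order 720; the others are excluded. The observed types are precisely the cycle types that occur in C_6 (6T1). Each of the other remaining candidates has further cycle types, and by the Chebotarev density theorem the matching factorization patterns would occur for a proportion of primes equal to their share of the group: D_6 (6T3) additionally contains elements of type 2+2+1+1 (3 of its 12 elements, about 25% of primes); C_3 x S_3 (6T5) additionally contains elements of type 3+1+1+1 (4 of its 18 elements, about 22% of primes); A_4 x C_2 (6T6) additionally contains elements of type 2+2+1+1, 2+1+1+1+1 (6 of its 24 elements, about 25% of primes); S_3 x S_3 (6T9) additionally contains elements of type 3+1+1+1, 2+2+1+1 (13 of its 36 elements, about 36% of primes); S_4 x C_2 (6T11) additionally contains elements of type 4+2, 4+1+1, 2+2+1+1, 2+1+1+1+1 (24 of its 48 elements, about 50% of primes); (S_3 x S_3) : C_2 (6T13) additionally contains elements of type 4+2, 3+2+1, 3+1+1+1, 2+2+1+1, 2+1+1+1+1 (49 of its 72 elements, about 68% of primes); PGL(2,5) (6T14) additionally contains elements of type 5+1, 4+1+1, 2+2+1+1 (69 of its 120 elements, about 58% of primes); S_6 (6T16) additionally contains elements of type 5+1, 4+2, 4+1+1, 3+2+1, 3+1+1+1, 2+2+1+1, 2+1+1+1+1 (544 of its 720 elements, about 76% of primes). None of the 37 primes tested shows any such pattern (for each of these groups the chance of that is below 10^-4), which rules them out. Hence G = C_6 (6T1), of order 6.

C_6 (also written C6)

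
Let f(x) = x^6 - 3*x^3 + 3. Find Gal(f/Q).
6T5: C_3 x S_3

The polynomial f is an irreducible sextic over Q, so G = Gal(f/Q) is one of the 16 transitive subgroups 6T1, ..., 6T16 of S_6. The discriminant of f is -177147, which is not a perfect square, so G is not contained in A_6. The transitive groups of degree 6 not contained in A_6 are: C_6 (6T1, order 6), S_3 (6T2, order 6), D_6 (6T3, order 12), C_3 x S_3 (6T5, order 18), A_4 x C_2 (6T6, order 24), S_4 (6T8, order 24), S_3 x S_3 (6T9, order 36), S_4 x C_2 (6T11, order 48), (S_3 x S_3) : C_2 (6T13, order 72), PGL(2,5) (6T14, order 120), S_6 (6T16, order 720). By Dedekind's theorem, for a prime p not dividing disc(f) the degrees of the irreducible factors of f mod p form the cycle type of an element of G. Factoring f modulo the 33 such primes p <= 139 (skipping 3, which divides the discriminant), each new pattern first appears at: mod 2: f = (x^6 + x^3 + 1), pattern 6; mod 7: f = (x + 1)(x + 2)(x + 4)(x^3 + 3), pattern 3+1+1+1; mod 17: f = (x^2 + x + 7)(x^2 + 4x + 7)(x^2 + 12x + 7), pattern 2+2+2; mod 19: f = (x^3 + 6)(x^3 + 10), pattern 3+3; mod 73: f = (x + 13)(x + 21)(x + 22)(x + 29)(x + 30)(x + 31), pattern 1+1+1+1+1+1. No other pattern occurs in this range, so the set of observed cycle types is {6, 3+1+1+1, 2+2+2, 3+3, 1+1+1+1+1+1}. The candidates containing elements of all these cycle types are C_3 x S_3 (6T5) of order 18, S_3 x S_3 (6T9) of order 36, (S_3 x S_3) : C_2 (6T13) of order 72, S_6 (6T16) of order 720; the others are excluded. The observed types are precisely the cycle types that occur in C_3 x S_3 (6T5). Each of the other remaining candidates has further cycle types, and by the Chebotarev density theorem the matching factorization patterns would occur for a proportion of primes equal to their share of the group: S_3 x S_3 (6T9) additionally contains elements of type 2+2+1+1 (9 of its 36 elements, about 25% of primes); (S_3 x S_3) : C_2 (6T13) additionally contains elements of type 4+2, 3+2+1, 2+2+1+1, 2+1+1+1+1 (45 of its 72 elements, about 62% of primes); S_6 (6T16) additionally contains elements of type 5+1, 4+2, 4+1+1, 3+2+1, 2+2+1+1, 2+1+1+1+1 (504 of its 720 elements, about 70% of primes). None of the 33 primes tested shows any such pattern (for each of these groups the chance of that is below 10^-4), which rules them out. Hence G = C_3 x S_3 (6T5), of order 18.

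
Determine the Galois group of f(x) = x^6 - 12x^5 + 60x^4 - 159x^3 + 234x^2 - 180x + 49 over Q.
S_3 x S_3 (order 36)

The polynomial f is an irreducible sextic over Q, so G = Gal(f/Q) is one of the 16 transitive subgroups 6T1, ..., 6T16 of S_6. The discriminant of f is 871199469, which is not a perfect square, so G is not contained in A_6. The transitive groups of degree 6 not contained in A_6 are: C_6 (6T1, order 6), S_3 (6T2, order 6), D_6 (6T3, order 12), C_3 x S_3 (6T5, order 18), A_4 x C_2 (6T6, order 24), S_4 (6T8, order 24), S_3 x S_3 (6T9, order 36), S_4 x C_2 (6T11, order 48), (S_3 x S_3) : C_2 (6T13, order 72), PGL(2,5) (6T14, order 120), S_6 (6T16, order 720). By Dedekind's theorem, for a prime p not dividing disc(f) the degrees of the irreducible factors of f mod p form the cycle type of an element of G. Factoring f modulo the 16 such primes p <= 67 (skipping 3, 7, 29, which divide the discriminant), each new pattern first appears at: mod 2: f = (x^6 + x^3 + 1), pattern 6; mod 5: f = (x + 1)(x + 2)(x^2 + 2x + 3)(x^2 + 3x + 4), pattern 2+2+1+1; mod 13: f = (x + 5)(x + 6)(x + 9)(x^3 + 7x^2 + 12x + 1), pattern 3+1+1+1; mod 19: f = (x^2 + 6)(x^2 + 2x + 5)(x^2 + 5x + 1), pattern 2+2+2; mod 67: f = (x^3 + 61x^2 + 12x + 11)(x^3 + 61x^2 + 12x + 41), pattern 3+3. No other pattern occurs in this range, so the set of observed cycle types is {6, 2+2+1+1, 3+1+1+1, 2+2+2, 3+3}. The candidates containing elements of all these cycle types are S_3 x S_3 (6T9) of order 36, (S_3 x S_3) : C_2 (6T13) of order 72, S_6 (6T16) of order 720; the others are excluded. The observed types are precisely the cycle types that occur in S_3 x S_3 (6T9) (apart from the identity). Each of the other remaining candidates has further cycle types, and by the Chebotarev density theorem the matching factorization patterns would occur for a proportion of primes equal to their share of the group: (S_3 x S_3) : C_2 (6T13) additionally contains elements of type 4+2, 3+2+1, 2+1+1+1+1 (36 of its 72 elements, about 50% of primes); S_6 (6T16) additionally contains elements of type 5+1, 4+2, 4+1+1, 3+2+1, 2+1+1+1+1 (459 of its 720 elements, about 64% of primes). None of the 16 primes tested shows any such pattern (for each of these groups the chance of that is below 10^-4), which rules them out. Hence G = S_3 x S_3 (6T9), of order 36.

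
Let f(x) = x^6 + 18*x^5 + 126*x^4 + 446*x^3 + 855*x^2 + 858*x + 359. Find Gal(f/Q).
The polynomial f is an irreducible sextic over Q, so G = Gal(f/Q) is one of the 16 transitive subgroups 6T1, ..., 6T16 of S_6. The discriminant of f is -151585344, which is not a perfect square, so G is not contained in A_6. The transitive groups of degree 6 not contained in A_6 are: C_6 (6T1, order 6), S_3 (6T2, order 6), D_6 (6T3, order 12), C_3 x S_3 (6T5, order 18), A_4 x C_2 (6T6, order 24), S_4 (6T8, order 24), S_3 x S_3 (6T9, order 36), S_4 x C_2 (6T11, order 48), (S_3 x S_3) : C_2 (6T13, order 72), PGL(2,5) (6T14, order 120), S_6 (6T16, order 720). By Dedekind's theorem, for a prime p not dividing disc(f) the degrees of the irreducible factors of f mod p form the cycle type of an element of G. Factoring f modulo the 33 such primes p <= 151 (skipping 2, 3, 19, which divide the discriminant), each new pattern first appears at: mod 5: f = (x^3 + 2x + 4)(x^3 + 3x^2 + 4x + 1), pattern 3+3; mod 7: f = (x^6 + 4x^5 + 5x^3 + x^2 + 4x + 2), pattern 6; mod 17: f = (x + 4)(x + 8)(x^2 + 9x + 5)(x^2 + 14x + 10), pattern 2+2+1+1; mod 71: f = (x^2 + 38x + 60)(x^2 + 56x + 48)(x^2 + 66x + 64), pattern 2+2+2; mod 107: f = (x + 19)(x + 31)(x + 67)(x + 95)(x^2 + 20x + 92), pattern 2+1+1+1+1. No other pattern occurs in this range, so the set of observed cycle types is {3+3, 6, 2+2+1+1, 2+2+2, 2+1+1+1+1}. The candidates containing elements of all these cycle types are A_4 x C_2 (6T6) of order 24, S_4 x C_2 (6T11) of order 48, (S_3 x S_3) : C_2 (6T13) of order 72, S_6 (6T16) of order 720; the others are excluded. The observed types are precisely the cycle types that occur in A_4 x C_2 (6T6) (apart from the identity). Each of the other remaining candidates has further cycle types, and by the Chebotarev density theorem the matching factorization patterns would occur for a proportion of primes equal to their share of the group: S_4 x C_2 (6T11) additionally contains elements of type 4+2, 4+1+1 (12 of its 48 elements, about 25% of primes); (S_3 x S_3) : C_2 (6T13) additionally contains elements of type 4+2, 3+2+1, 3+1+1+1 (34 of its 72 elements, about 47% of primes); S_6 (6T16) additionally contains elements of type 5+1, 4+2, 4+1+1, 3+2+1, 3+1+1+1 (484 of its 720 elements, about 67% of primes). None of the 33 primes tested shows any such pattern (for each of these groups the chance of that is below 10^-4), which rules them out. Hence G = A_4 x C_2 (6T6), of order 24.

6T6: A_4 x C_2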